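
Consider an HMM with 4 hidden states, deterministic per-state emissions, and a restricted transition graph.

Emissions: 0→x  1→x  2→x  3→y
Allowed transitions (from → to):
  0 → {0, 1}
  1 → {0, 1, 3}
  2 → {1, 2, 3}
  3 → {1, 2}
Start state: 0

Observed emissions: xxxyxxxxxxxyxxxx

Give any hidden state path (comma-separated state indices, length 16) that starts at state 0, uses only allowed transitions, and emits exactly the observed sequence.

0,0,1,3,1,0,0,0,1,1,1,3,2,1,0,1

  t0 'x' -> {0,1,2}, take 0 (start)
  t1 'x' -> {0,1,2}, take 0 (0->0 ok)
  t2 'x' -> {0,1,2}, take 1 (0->1 ok)
  t3 'y' -> {3}, take 3 (1->3 ok)
  t4 'x' -> {0,1,2}, take 1 (3->1 ok)
  t5 'x' -> {0,1,2}, take 0 (1->0 ok)
  t6 'x' -> {0,1,2}, take 0 (0->0 ok)
  t7 'x' -> {0,1,2}, take 0 (0->0 ok)
  t8 'x' -> {0,1,2}, take 1 (0->1 ok)
  t9 'x' -> {0,1,2}, take 1 (1->1 ok)
  t10 'x' -> {0,1,2}, take 1 (1->1 ok)
  t11 'y' -> {3}, take 3 (1->3 ok)
  t12 'x' -> {0,1,2}, take 2 (3->2 ok)
  t13 'x' -> {0,1,2}, take 1 (2->1 ok)
  t14 'x' -> {0,1,2}, take 0 (1->0 ok)
  t15 'x' -> {0,1,2}, take 1 (0->1 ok)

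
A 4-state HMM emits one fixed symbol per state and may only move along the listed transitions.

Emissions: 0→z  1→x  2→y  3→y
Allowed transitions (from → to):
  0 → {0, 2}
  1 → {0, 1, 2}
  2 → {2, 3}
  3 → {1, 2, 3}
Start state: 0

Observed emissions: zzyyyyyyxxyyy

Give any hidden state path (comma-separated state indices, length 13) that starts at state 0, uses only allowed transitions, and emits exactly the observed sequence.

0,0,2,3,2,3,2,3,1,1,2,3,2

  [0] z  {0}  => 0  start
  [1] z  {0}  => 0  0->0 ok
  [2] y  {2,3}  => 2  0->2 ok
  [3] y  {2,3}  => 3  2->3 ok
  [4] y  {2,3}  => 2  3->2 ok
  [5] y  {2,3}  => 3  2->3 ok
  [6] y  {2,3}  => 2  3->2 ok
  [7] y  {2,3}  => 3  2->3 ok
  [8] x  {1}  => 1  3->1 ok
  [9] x  {1}  => 1  1->1 ok
  [10] y  {2,3}  => 2  1->2 ok
  [11] y  {2,3}  => 3  2->3 ok
  [12] y  {2,3}  => 2  3->2 ok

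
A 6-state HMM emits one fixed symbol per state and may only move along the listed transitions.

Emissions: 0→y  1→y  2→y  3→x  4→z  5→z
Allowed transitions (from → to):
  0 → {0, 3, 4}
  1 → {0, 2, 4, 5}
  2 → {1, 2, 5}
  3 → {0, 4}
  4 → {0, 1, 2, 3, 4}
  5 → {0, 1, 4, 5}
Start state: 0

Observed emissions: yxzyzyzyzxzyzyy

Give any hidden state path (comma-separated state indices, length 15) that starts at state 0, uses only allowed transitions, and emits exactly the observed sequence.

0,3,4,1,4,1,5,0,4,3,4,0,4,0,0

  pos 0: y in {0,1,2}, choose 0; start
  pos 1: x in {3}, choose 3; 0->3 ok
  pos 2: z in {4,5}, choose 4; 3->4 ok
  pos 3: y in {0,1,2}, choose 1; 4->1 ok
  pos 4: z in {4,5}, choose 4; 1->4 ok
  pos 5: y in {0,1,2}, choose 1; 4->1 ok
  pos 6: z in {4,5}, choose 5; 1->5 ok
  pos 7: y in {0,1,2}, choose 0; 5->0 ok
  pos 8: z in {4,5}, choose 4; 0->4 ok
  pos 9: x in {3}, choose 3; 4->3 ok
  pos 10: z in {4,5}, choose 4; 3->4 ok
  pos 11: y in {0,1,2}, choose 0; 4->0 ok
  pos 12: z in {4,5}, choose 4; 0->4 ok
  pos 13: y in {0,1,2}, choose 0; 4->0 ok
  pos 14: y in {0,1,2}, choose 0; 0->0 ok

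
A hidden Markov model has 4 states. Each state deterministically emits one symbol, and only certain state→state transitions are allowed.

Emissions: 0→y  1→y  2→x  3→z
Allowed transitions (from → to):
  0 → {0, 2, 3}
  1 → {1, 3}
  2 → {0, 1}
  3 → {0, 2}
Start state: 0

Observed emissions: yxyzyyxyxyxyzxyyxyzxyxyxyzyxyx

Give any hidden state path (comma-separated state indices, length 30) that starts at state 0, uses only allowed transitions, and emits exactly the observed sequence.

0,2,1,3,0,0,2,0,2,0,2,1,3,2,0,0,2,0,3,2,0,2,0,2,1,3,0,2,0,2

  [0] y  {0,1}  => 0  start
  [1] x  {2}  => 2  0->2 ok
  [2] y  {0,1}  => 1  2->1 ok
  [3] z  {3}  => 3  1->3 ok
  [4] y  {0,1}  => 0  3->0 ok
  [5] y  {0,1}  => 0  0->0 ok
  [6] x  {2}  => 2  0->2 ok
  [7] y  {0,1}  => 0  2->0 ok
  [8] x  {2}  => 2  0->2 ok
  [9] y  {0,1}  => 0  2->0 ok
  [10] x  {2}  => 2  0->2 ok
  [11] y  {0,1}  => 1  2->1 ok
  [12] z  {3}  => 3  1->3 ok
  [13] x  {2}  => 2  3->2 ok
  [14] y  {0,1}  => 0  2->0 ok
  [15] y  {0,1}  => 0  0->0 ok
  [16] x  {2}  => 2  0->2 ok
  [17] y  {0,1}  => 0  2->0 ok
  [18] z  {3}  => 3  0->3 ok
  [19] x  {2}  => 2  3->2 ok
  [20] y  {0,1}  => 0  2->0 ok
  [21] x  {2}  => 2  0->2 ok
  [22] y  {0,1}  => 0  2->0 ok
  [23] x  {2}  => 2  0->2 ok
  [24] y  {0,1}  => 1  2->1 ok
  [25] z  {3}  => 3  1->3 ok
  [26] y  {0,1}  => 0  3->0 ok
  [27] x  {2}  => 2  0->2 ok
  [28] y  {0,1}  => 0  2->0 ok
  [29] x  {2}  => 2  0->2 ok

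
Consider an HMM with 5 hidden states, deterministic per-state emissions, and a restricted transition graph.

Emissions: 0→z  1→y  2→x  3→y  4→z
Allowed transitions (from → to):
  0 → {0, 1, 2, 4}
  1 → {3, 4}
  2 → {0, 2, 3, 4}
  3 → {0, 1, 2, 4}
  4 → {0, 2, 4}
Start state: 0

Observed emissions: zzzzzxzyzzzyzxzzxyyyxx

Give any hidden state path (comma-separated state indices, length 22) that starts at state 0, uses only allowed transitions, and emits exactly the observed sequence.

  [0] z  {0,4}  => 0  start
  [1] z  {0,4}  => 4  0->4 ok
  [2] z  {0,4}  => 4  4->4 ok
  [3] z  {0,4}  => 4  4->4 ok
  [4] z  {0,4}  => 4  4->4 ok
  [5] x  {2}  => 2  4->2 ok
  [6] z  {0,4}  => 0  2->0 ok
  [7] y  {1,3}  => 1  0->1 ok
  [8] z  {0,4}  => 4  1->4 ok
  [9] z  {0,4}  => 0  4->0 ok
  [10] z  {0,4}  => 0  0->0 ok
  [11] y  {1,3}  => 1  0->1 ok
  [12] z  {0,4}  => 4  1->4 ok
  [13] x  {2}  => 2  4->2 ok
  [14] z  {0,4}  => 0  2->0 ok
  [15] z  {0,4}  => 0  0->0 ok
  [16] x  {2}  => 2  0->2 ok
  [17] y  {1,3}  => 3  2->3 ok
  [18] y  {1,3}  => 1  3->1 ok
  [19] y  {1,3}  => 3  1->3 ok
  [20] x  {2}  => 2  3->2 ok
  [21] x  {2}  => 2  2->2 ok

0,4,4,4,4,2,0,1,4,0,0,1,4,2,0,0,2,3,1,3,2,2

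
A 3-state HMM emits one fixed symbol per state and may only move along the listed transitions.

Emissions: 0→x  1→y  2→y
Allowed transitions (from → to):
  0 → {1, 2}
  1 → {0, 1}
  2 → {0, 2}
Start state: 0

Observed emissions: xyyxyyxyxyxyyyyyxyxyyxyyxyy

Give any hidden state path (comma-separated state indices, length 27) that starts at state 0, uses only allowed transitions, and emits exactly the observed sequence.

  [0] x  {0}  => 0  start
  [1] y  {1,2}  => 2  0->2 ok
  [2] y  {1,2}  => 2  2->2 ok
  [3] x  {0}  => 0  2->0 ok
  [4] y  {1,2}  => 2  0->2 ok
  [5] y  {1,2}  => 2  2->2 ok
  [6] x  {0}  => 0  2->0 ok
  [7] y  {1,2}  => 2  0->2 ok
  [8] x  {0}  => 0  2->0 ok
  [9] y  {1,2}  => 1  0->1 ok
  [10] x  {0}  => 0  1->0 ok
  [11] y  {1,2}  => 1  0->1 ok
  [12] y  {1,2}  => 1  1->1 ok
  [13] y  {1,2}  => 1  1->1 ok
  [14] y  {1,2}  => 1  1->1 ok
  [15] y  {1,2}  => 1  1->1 ok
  [16] x  {0}  => 0  1->0 ok
  [17] y  {1,2}  => 2  0->2 ok
  [18] x  {0}  => 0  2->0 ok
  [19] y  {1,2}  => 2  0->2 ok
  [20] y  {1,2}  => 2  2->2 ok
  [21] x  {0}  => 0  2->0 ok
  [22] y  {1,2}  => 1  0->1 ok
  [23] y  {1,2}  => 1  1->1 ok
  [24] x  {0}  => 0  1->0 ok
  [25] y  {1,2}  => 2  0->2 ok
  [26] y  {1,2}  => 2  2->2 ok

0,2,2,0,2,2,0,2,0,1,0,1,1,1,1,1,0,2,0,2,2,0,1,1,0,2,2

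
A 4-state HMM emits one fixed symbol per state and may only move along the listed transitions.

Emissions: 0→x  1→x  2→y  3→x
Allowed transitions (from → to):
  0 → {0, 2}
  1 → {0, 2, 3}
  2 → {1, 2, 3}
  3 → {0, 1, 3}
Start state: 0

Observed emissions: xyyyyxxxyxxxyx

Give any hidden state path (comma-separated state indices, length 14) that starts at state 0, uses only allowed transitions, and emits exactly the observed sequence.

0,2,2,2,2,1,3,0,2,3,3,0,2,1

  [0] x  {0,1,3}  => 0  start
  [1] y  {2}  => 2  0->2 ok
  [2] y  {2}  => 2  2->2 ok
  [3] y  {2}  => 2  2->2 ok
  [4] y  {2}  => 2  2->2 ok
  [5] x  {0,1,3}  => 1  2->1 ok
  [6] x  {0,1,3}  => 3  1->3 ok
  [7] x  {0,1,3}  => 0  3->0 ok
  [8] y  {2}  => 2  0->2 ok
  [9] x  {0,1,3}  => 3  2->3 ok
  [10] x  {0,1,3}  => 3  3->3 ok
  [11] x  {0,1,3}  => 0  3->0 ok
  [12] y  {2}  => 2  0->2 ok
  [13] x  {0,1,3}  => 1  2->1 ok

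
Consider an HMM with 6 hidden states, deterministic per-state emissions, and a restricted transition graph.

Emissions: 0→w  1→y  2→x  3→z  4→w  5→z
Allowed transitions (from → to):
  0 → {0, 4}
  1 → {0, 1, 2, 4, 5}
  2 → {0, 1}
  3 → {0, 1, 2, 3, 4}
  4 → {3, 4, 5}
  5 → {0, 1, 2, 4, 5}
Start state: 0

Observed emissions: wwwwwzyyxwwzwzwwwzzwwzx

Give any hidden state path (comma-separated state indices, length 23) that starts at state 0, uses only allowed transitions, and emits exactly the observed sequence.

0,0,0,0,4,5,1,1,2,0,4,3,4,3,4,4,4,3,3,0,4,3,2

  [0] w  {0,4}  => 0  start
  [1] w  {0,4}  => 0  0->0 ok
  [2] w  {0,4}  => 0  0->0 ok
  [3] w  {0,4}  => 0  0->0 ok
  [4] w  {0,4}  => 4  0->4 ok
  [5] z  {3,5}  => 5  4->5 ok
  [6] y  {1}  => 1  5->1 ok
  [7] y  {1}  => 1  1->1 ok
  [8] x  {2}  => 2  1->2 ok
  [9] w  {0,4}  => 0  2->0 ok
  [10] w  {0,4}  => 4  0->4 ok
  [11] z  {3,5}  => 3  4->3 ok
  [12] w  {0,4}  => 4  3->4 ok
  [13] z  {3,5}  => 3  4->3 ok
  [14] w  {0,4}  => 4  3->4 ok
  [15] w  {0,4}  => 4  4->4 ok
  [16] w  {0,4}  => 4  4->4 ok
  [17] z  {3,5}  => 3  4->3 ok
  [18] z  {3,5}  => 3  3->3 ok
  [19] w  {0,4}  => 0  3->0 ok
  [20] w  {0,4}  => 4  0->4 ok
  [21] z  {3,5}  => 3  4->3 ok
  [22] x  {2}  => 2  3->2 ok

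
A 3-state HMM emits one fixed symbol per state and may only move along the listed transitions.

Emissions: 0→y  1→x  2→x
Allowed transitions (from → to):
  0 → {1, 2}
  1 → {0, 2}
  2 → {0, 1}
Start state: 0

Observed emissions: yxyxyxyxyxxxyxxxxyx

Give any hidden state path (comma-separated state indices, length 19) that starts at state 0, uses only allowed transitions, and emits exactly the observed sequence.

0,2,0,2,0,1,0,1,0,1,2,1,0,2,1,2,1,0,1

  t0 'y' -> {0}, take 0 (start)
  t1 'x' -> {1,2}, take 2 (0->2 ok)
  t2 'y' -> {0}, take 0 (2->0 ok)
  t3 'x' -> {1,2}, take 2 (0->2 ok)
  t4 'y' -> {0}, take 0 (2->0 ok)
  t5 'x' -> {1,2}, take 1 (0->1 ok)
  t6 'y' -> {0}, take 0 (1->0 ok)
  t7 'x' -> {1,2}, take 1 (0->1 ok)
  t8 'y' -> {0}, take 0 (1->0 ok)
  t9 'x' -> {1,2}, take 1 (0->1 ok)
  t10 'x' -> {1,2}, take 2 (1->2 ok)
  t11 'x' -> {1,2}, take 1 (2->1 ok)
  t12 'y' -> {0}, take 0 (1->0 ok)
  t13 'x' -> {1,2}, take 2 (0->2 ok)
  t14 'x' -> {1,2}, take 1 (2->1 ok)
  t15 'x' -> {1,2}, take 2 (1->2 ok)
  t16 'x' -> {1,2}, take 1 (2->1 ok)
  t17 'y' -> {0}, take 0 (1->0 ok)
  t18 'x' -> {1,2}, take 1 (0->1 ok)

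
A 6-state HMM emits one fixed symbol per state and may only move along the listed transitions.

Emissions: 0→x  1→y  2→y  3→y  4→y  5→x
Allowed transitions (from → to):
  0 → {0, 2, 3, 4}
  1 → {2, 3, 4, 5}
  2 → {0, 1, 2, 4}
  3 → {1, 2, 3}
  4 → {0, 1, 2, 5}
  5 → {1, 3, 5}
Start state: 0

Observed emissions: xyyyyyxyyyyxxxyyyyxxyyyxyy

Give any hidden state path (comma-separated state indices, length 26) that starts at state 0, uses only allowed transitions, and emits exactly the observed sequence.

  0: obs=x cand={0,5} pick 0 [start]
  1: obs=y cand={1,2,3,4} pick 4 [0->4 ok]
  2: obs=y cand={1,2,3,4} pick 2 [4->2 ok]
  3: obs=y cand={1,2,3,4} pick 1 [2->1 ok]
  4: obs=y cand={1,2,3,4} pick 2 [1->2 ok]
  5: obs=y cand={1,2,3,4} pick 4 [2->4 ok]
  6: obs=x cand={0,5} pick 5 [4->5 ok]
  7: obs=y cand={1,2,3,4} pick 3 [5->3 ok]
  8: obs=y cand={1,2,3,4} pick 3 [3->3 ok]
  9: obs=y cand={1,2,3,4} pick 2 [3->2 ok]
  10: obs=y cand={1,2,3,4} pick 4 [2->4 ok]
  11: obs=x cand={0,5} pick 5 [4->5 ok]
  12: obs=x cand={0,5} pick 5 [5->5 ok]
  13: obs=x cand={0,5} pick 5 [5->5 ok]
  14: obs=y cand={1,2,3,4} pick 3 [5->3 ok]
  15: obs=y cand={1,2,3,4} pick 1 [3->1 ok]
  16: obs=y cand={1,2,3,4} pick 4 [1->4 ok]
  17: obs=y cand={1,2,3,4} pick 1 [4->1 ok]
  18: obs=x cand={0,5} pick 5 [1->5 ok]
  19: obs=x cand={0,5} pick 5 [5->5 ok]
  20: obs=y cand={1,2,3,4} pick 3 [5->3 ok]
  21: obs=y cand={1,2,3,4} pick 2 [3->2 ok]
  22: obs=y cand={1,2,3,4} pick 2 [2->2 ok]
  23: obs=x cand={0,5} pick 0 [2->0 ok]
  24: obs=y cand={1,2,3,4} pick 3 [0->3 ok]
  25: obs=y cand={1,2,3,4} pick 1 [3->1 ok]

0,4,2,1,2,4,5,3,3,2,4,5,5,5,3,1,4,1,5,5,3,2,2,0,3,1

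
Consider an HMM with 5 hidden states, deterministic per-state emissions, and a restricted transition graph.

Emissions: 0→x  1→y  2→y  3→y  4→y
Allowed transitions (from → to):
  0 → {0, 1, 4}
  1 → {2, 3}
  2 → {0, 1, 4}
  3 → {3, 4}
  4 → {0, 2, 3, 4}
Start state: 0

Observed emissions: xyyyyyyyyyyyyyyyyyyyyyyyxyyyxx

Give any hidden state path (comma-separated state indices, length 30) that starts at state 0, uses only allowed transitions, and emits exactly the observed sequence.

  pos 0: x in {0}, choose 0; start
  pos 1: y in {1,2,3,4}, choose 1; 0->1 ok
  pos 2: y in {1,2,3,4}, choose 2; 1->2 ok
  pos 3: y in {1,2,3,4}, choose 1; 2->1 ok
  pos 4: y in {1,2,3,4}, choose 3; 1->3 ok
  pos 5: y in {1,2,3,4}, choose 3; 3->3 ok
  pos 6: y in {1,2,3,4}, choose 3; 3->3 ok
  pos 7: y in {1,2,3,4}, choose 4; 3->4 ok
  pos 8: y in {1,2,3,4}, choose 4; 4->4 ok
  pos 9: y in {1,2,3,4}, choose 4; 4->4 ok
  pos 10: y in {1,2,3,4}, choose 2; 4->2 ok
  pos 11: y in {1,2,3,4}, choose 4; 2->4 ok
  pos 12: y in {1,2,3,4}, choose 4; 4->4 ok
  pos 13: y in {1,2,3,4}, choose 3; 4->3 ok
  pos 14: y in {1,2,3,4}, choose 3; 3->3 ok
  pos 15: y in {1,2,3,4}, choose 3; 3->3 ok
  pos 16: y in {1,2,3,4}, choose 4; 3->4 ok
  pos 17: y in {1,2,3,4}, choose 2; 4->2 ok
  pos 18: y in {1,2,3,4}, choose 1; 2->1 ok
  pos 19: y in {1,2,3,4}, choose 3; 1->3 ok
  pos 20: y in {1,2,3,4}, choose 3; 3->3 ok
  pos 21: y in {1,2,3,4}, choose 4; 3->4 ok
  pos 22: y in {1,2,3,4}, choose 4; 4->4 ok
  pos 23: y in {1,2,3,4}, choose 2; 4->2 ok
  pos 24: x in {0}, choose 0; 2->0 ok
  pos 25: y in {1,2,3,4}, choose 1; 0->1 ok
  pos 26: y in {1,2,3,4}, choose 2; 1->2 ok
  pos 27: y in {1,2,3,4}, choose 4; 2->4 ok
  pos 28: x in {0}, choose 0; 4->0 ok
  pos 29: x in {0}, choose 0; 0->0 ok

0,1,2,1,3,3,3,4,4,4,2,4,4,3,3,3,4,2,1,3,3,4,4,2,0,1,2,4,0,0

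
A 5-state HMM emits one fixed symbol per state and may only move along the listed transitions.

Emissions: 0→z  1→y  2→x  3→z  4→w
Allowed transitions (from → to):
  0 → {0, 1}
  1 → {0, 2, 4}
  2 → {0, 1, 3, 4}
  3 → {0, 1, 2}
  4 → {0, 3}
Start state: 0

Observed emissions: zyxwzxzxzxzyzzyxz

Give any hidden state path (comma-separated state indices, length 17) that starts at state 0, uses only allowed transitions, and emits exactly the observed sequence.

  0: obs=z cand={0,3} pick 0 [start]
  1: obs=y cand={1} pick 1 [0->1 ok]
  2: obs=x cand={2} pick 2 [1->2 ok]
  3: obs=w cand={4} pick 4 [2->4 ok]
  4: obs=z cand={0,3} pick 3 [4->3 ok]
  5: obs=x cand={2} pick 2 [3->2 ok]
  6: obs=z cand={0,3} pick 3 [2->3 ok]
  7: obs=x cand={2} pick 2 [3->2 ok]
  8: obs=z cand={0,3} pick 3 [2->3 ok]
  9: obs=x cand={2} pick 2 [3->2 ok]
  10: obs=z cand={0,3} pick 3 [2->3 ok]
  11: obs=y cand={1} pick 1 [3->1 ok]
  12: obs=z cand={0,3} pick 0 [1->0 ok]
  13: obs=z cand={0,3} pick 0 [0->0 ok]
  14: obs=y cand={1} pick 1 [0->1 ok]
  15: obs=x cand={2} pick 2 [1->2 ok]
  16: obs=z cand={0,3} pick 3 [2->3 ok]

0,1,2,4,3,2,3,2,3,2,3,1,0,0,1,2,3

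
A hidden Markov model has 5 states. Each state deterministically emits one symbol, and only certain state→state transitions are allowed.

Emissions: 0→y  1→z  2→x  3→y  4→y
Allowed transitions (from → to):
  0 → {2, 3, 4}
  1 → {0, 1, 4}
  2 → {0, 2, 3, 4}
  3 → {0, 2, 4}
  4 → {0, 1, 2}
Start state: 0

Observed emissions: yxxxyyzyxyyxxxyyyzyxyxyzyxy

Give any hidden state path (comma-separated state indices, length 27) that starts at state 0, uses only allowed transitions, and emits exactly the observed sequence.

  [0] y  {0,3,4}  => 0  start
  [1] x  {2}  => 2  0->2 ok
  [2] x  {2}  => 2  2->2 ok
  [3] x  {2}  => 2  2->2 ok
  [4] y  {0,3,4}  => 0  2->0 ok
  [5] y  {0,3,4}  => 4  0->4 ok
  [6] z  {1}  => 1  4->1 ok
  [7] y  {0,3,4}  => 0  1->0 ok
  [8] x  {2}  => 2  0->2 ok
  [9] y  {0,3,4}  => 4  2->4 ok
  [10] y  {0,3,4}  => 0  4->0 ok
  [11] x  {2}  => 2  0->2 ok
  [12] x  {2}  => 2  2->2 ok
  [13] x  {2}  => 2  2->2 ok
  [14] y  {0,3,4}  => 0  2->0 ok
  [15] y  {0,3,4}  => 3  0->3 ok
  [16] y  {0,3,4}  => 4  3->4 ok
  [17] z  {1}  => 1  4->1 ok
  [18] y  {0,3,4}  => 0  1->0 ok
  [19] x  {2}  => 2  0->2 ok
  [20] y  {0,3,4}  => 0  2->0 ok
  [21] x  {2}  => 2  0->2 ok
  [22] y  {0,3,4}  => 4  2->4 ok
  [23] z  {1}  => 1  4->1 ok
  [24] y  {0,3,4}  => 0  1->0 ok
  [25] x  {2}  => 2  0->2 ok
  [26] y  {0,3,4}  => 4  2->4 ok

0,2,2,2,0,4,1,0,2,4,0,2,2,2,0,3,4,1,0,2,0,2,4,1,0,2,4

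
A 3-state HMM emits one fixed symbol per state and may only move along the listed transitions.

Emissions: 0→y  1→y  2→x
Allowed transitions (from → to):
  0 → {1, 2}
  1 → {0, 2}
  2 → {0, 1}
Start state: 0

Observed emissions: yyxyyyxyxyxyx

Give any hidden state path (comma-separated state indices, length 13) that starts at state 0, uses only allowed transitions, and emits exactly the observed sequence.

  t0 'y' -> {0,1}, take 0 (start)
  t1 'y' -> {0,1}, take 1 (0->1 ok)
  t2 'x' -> {2}, take 2 (1->2 ok)
  t3 'y' -> {0,1}, take 0 (2->0 ok)
  t4 'y' -> {0,1}, take 1 (0->1 ok)
  t5 'y' -> {0,1}, take 0 (1->0 ok)
  t6 'x' -> {2}, take 2 (0->2 ok)
  t7 'y' -> {0,1}, take 1 (2->1 ok)
  t8 'x' -> {2}, take 2 (1->2 ok)
  t9 'y' -> {0,1}, take 1 (2->1 ok)
  t10 'x' -> {2}, take 2 (1->2 ok)
  t11 'y' -> {0,1}, take 0 (2->0 ok)
  t12 'x' -> {2}, take 2 (0->2 ok)

0,1,2,0,1,0,2,1,2,1,2,0,2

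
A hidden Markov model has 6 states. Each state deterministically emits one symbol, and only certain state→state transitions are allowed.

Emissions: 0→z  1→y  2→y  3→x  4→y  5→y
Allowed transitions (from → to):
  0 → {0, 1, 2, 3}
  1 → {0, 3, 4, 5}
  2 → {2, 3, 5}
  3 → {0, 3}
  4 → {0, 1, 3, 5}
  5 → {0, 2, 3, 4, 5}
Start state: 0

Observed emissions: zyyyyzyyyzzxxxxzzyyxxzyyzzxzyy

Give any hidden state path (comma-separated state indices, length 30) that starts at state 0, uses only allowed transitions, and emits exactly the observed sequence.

0,1,4,1,5,0,2,5,4,0,0,3,3,3,3,0,0,2,2,3,3,0,2,5,0,0,3,0,2,5

  0: obs=z cand={0} pick 0 [start]
  1: obs=y cand={1,2,4,5} pick 1 [0->1 ok]
  2: obs=y cand={1,2,4,5} pick 4 [1->4 ok]
  3: obs=y cand={1,2,4,5} pick 1 [4->1 ok]
  4: obs=y cand={1,2,4,5} pick 5 [1->5 ok]
  5: obs=z cand={0} pick 0 [5->0 ok]
  6: obs=y cand={1,2,4,5} pick 2 [0->2 ok]
  7: obs=y cand={1,2,4,5} pick 5 [2->5 ok]
  8: obs=y cand={1,2,4,5} pick 4 [5->4 ok]
  9: obs=z cand={0} pick 0 [4->0 ok]
  10: obs=z cand={0} pick 0 [0->0 ok]
  11: obs=x cand={3} pick 3 [0->3 ok]
  12: obs=x cand={3} pick 3 [3->3 ok]
  13: obs=x cand={3} pick 3 [3->3 ok]
  14: obs=x cand={3} pick 3 [3->3 ok]
  15: obs=z cand={0} pick 0 [3->0 ok]
  16: obs=z cand={0} pick 0 [0->0 ok]
  17: obs=y cand={1,2,4,5} pick 2 [0->2 ok]
  18: obs=y cand={1,2,4,5} pick 2 [2->2 ok]
  19: obs=x cand={3} pick 3 [2->3 ok]
  20: obs=x cand={3} pick 3 [3->3 ok]
  21: obs=z cand={0} pick 0 [3->0 ok]
  22: obs=y cand={1,2,4,5} pick 2 [0->2 ok]
  23: obs=y cand={1,2,4,5} pick 5 [2->5 ok]
  24: obs=z cand={0} pick 0 [5->0 ok]
  25: obs=z cand={0} pick 0 [0->0 ok]
  26: obs=x cand={3} pick 3 [0->3 ok]
  27: obs=z cand={0} pick 0 [3->0 ok]
  28: obs=y cand={1,2,4,5} pick 2 [0->2 ok]
  29: obs=y cand={1,2,4,5} pick 5 [2->5 ok]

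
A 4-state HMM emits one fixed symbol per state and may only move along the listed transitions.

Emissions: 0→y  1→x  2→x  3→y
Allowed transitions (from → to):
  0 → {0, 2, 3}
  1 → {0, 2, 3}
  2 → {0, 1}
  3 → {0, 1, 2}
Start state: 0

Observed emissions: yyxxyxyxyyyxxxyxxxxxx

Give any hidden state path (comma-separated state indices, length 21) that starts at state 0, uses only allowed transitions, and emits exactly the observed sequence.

  pos 0: y in {0,3}, choose 0; start
  pos 1: y in {0,3}, choose 3; 0->3 ok
  pos 2: x in {1,2}, choose 2; 3->2 ok
  pos 3: x in {1,2}, choose 1; 2->1 ok
  pos 4: y in {0,3}, choose 3; 1->3 ok
  pos 5: x in {1,2}, choose 1; 3->1 ok
  pos 6: y in {0,3}, choose 3; 1->3 ok
  pos 7: x in {1,2}, choose 2; 3->2 ok
  pos 8: y in {0,3}, choose 0; 2->0 ok
  pos 9: y in {0,3}, choose 3; 0->3 ok
  pos 10: y in {0,3}, choose 0; 3->0 ok
  pos 11: x in {1,2}, choose 2; 0->2 ok
  pos 12: x in {1,2}, choose 1; 2->1 ok
  pos 13: x in {1,2}, choose 2; 1->2 ok
  pos 14: y in {0,3}, choose 0; 2->0 ok
  pos 15: x in {1,2}, choose 2; 0->2 ok
  pos 16: x in {1,2}, choose 1; 2->1 ok
  pos 17: x in {1,2}, choose 2; 1->2 ok
  pos 18: x in {1,2}, choose 1; 2->1 ok
  pos 19: x in {1,2}, choose 2; 1->2 ok
  pos 20: x in {1,2}, choose 1; 2->1 ok

0,3,2,1,3,1,3,2,0,3,0,2,1,2,0,2,1,2,1,2,1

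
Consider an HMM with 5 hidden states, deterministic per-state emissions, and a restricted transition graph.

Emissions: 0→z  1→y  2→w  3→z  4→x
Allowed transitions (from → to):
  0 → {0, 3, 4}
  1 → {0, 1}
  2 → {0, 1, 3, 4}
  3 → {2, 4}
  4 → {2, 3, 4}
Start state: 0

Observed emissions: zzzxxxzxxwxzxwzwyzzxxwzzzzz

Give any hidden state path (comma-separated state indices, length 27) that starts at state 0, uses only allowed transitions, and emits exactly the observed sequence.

  [0] z  {0,3}  => 0  start
  [1] z  {0,3}  => 0  0->0 ok
  [2] z  {0,3}  => 0  0->0 ok
  [3] x  {4}  => 4  0->4 ok
  [4] x  {4}  => 4  4->4 ok
  [5] x  {4}  => 4  4->4 ok
  [6] z  {0,3}  => 3  4->3 ok
  [7] x  {4}  => 4  3->4 ok
  [8] x  {4}  => 4  4->4 ok
  [9] w  {2}  => 2  4->2 ok
  [10] x  {4}  => 4  2->4 ok
  [11] z  {0,3}  => 3  4->3 ok
  [12] x  {4}  => 4  3->4 ok
  [13] w  {2}  => 2  4->2 ok
  [14] z  {0,3}  => 3  2->3 ok
  [15] w  {2}  => 2  3->2 ok
  [16] y  {1}  => 1  2->1 ok
  [17] z  {0,3}  => 0  1->0 ok
  [18] z  {0,3}  => 0  0->0 ok
  [19] x  {4}  => 4  0->4 ok
  [20] x  {4}  => 4  4->4 ok
  [21] w  {2}  => 2  4->2 ok
  [22] z  {0,3}  => 0  2->0 ok
  [23] z  {0,3}  => 0  0->0 ok
  [24] z  {0,3}  => 0  0->0 ok
  [25] z  {0,3}  => 0  0->0 ok
  [26] z  {0,3}  => 3  0->3 ok

0,0,0,4,4,4,3,4,4,2,4,3,4,2,3,2,1,0,0,4,4,2,0,0,0,0,3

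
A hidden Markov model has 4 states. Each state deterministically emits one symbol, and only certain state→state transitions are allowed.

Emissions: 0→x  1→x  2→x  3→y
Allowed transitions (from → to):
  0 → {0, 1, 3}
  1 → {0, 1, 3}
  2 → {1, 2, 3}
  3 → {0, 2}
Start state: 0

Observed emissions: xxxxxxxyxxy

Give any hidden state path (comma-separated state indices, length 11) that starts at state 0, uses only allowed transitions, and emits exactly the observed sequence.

0,0,1,1,1,1,0,3,2,1,3

  0: obs=x cand={0,1,2} pick 0 [start]
  1: obs=x cand={0,1,2} pick 0 [0->0 ok]
  2: obs=x cand={0,1,2} pick 1 [0->1 ok]
  3: obs=x cand={0,1,2} pick 1 [1->1 ok]
  4: obs=x cand={0,1,2} pick 1 [1->1 ok]
  5: obs=x cand={0,1,2} pick 1 [1->1 ok]
  6: obs=x cand={0,1,2} pick 0 [1->0 ok]
  7: obs=y cand={3} pick 3 [0->3 ok]
  8: obs=x cand={0,1,2} pick 2 [3->2 ok]
  9: obs=x cand={0,1,2} pick 1 [2->1 ok]
  10: obs=y cand={3} pick 3 [1->3 ok]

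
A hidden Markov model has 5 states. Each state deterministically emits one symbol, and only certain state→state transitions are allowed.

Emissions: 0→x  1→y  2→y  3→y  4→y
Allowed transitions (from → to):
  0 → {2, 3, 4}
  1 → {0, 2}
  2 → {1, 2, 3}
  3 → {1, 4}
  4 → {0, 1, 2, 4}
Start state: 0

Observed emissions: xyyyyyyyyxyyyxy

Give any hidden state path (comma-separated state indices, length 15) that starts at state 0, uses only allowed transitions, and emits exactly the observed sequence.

  t0 'x' -> {0}, take 0 (start)
  t1 'y' -> {1,2,3,4}, take 3 (0->3 ok)
  t2 'y' -> {1,2,3,4}, take 4 (3->4 ok)
  t3 'y' -> {1,2,3,4}, take 2 (4->2 ok)
  t4 'y' -> {1,2,3,4}, take 3 (2->3 ok)
  t5 'y' -> {1,2,3,4}, take 1 (3->1 ok)
  t6 'y' -> {1,2,3,4}, take 2 (1->2 ok)
  t7 'y' -> {1,2,3,4}, take 3 (2->3 ok)
  t8 'y' -> {1,2,3,4}, take 4 (3->4 ok)
  t9 'x' -> {0}, take 0 (4->0 ok)
  t10 'y' -> {1,2,3,4}, take 2 (0->2 ok)
  t11 'y' -> {1,2,3,4}, take 2 (2->2 ok)
  t12 'y' -> {1,2,3,4}, take 1 (2->1 ok)
  t13 'x' -> {0}, take 0 (1->0 ok)
  t14 'y' -> {1,2,3,4}, take 3 (0->3 ok)

0,3,4,2,3,1,2,3,4,0,2,2,1,0,3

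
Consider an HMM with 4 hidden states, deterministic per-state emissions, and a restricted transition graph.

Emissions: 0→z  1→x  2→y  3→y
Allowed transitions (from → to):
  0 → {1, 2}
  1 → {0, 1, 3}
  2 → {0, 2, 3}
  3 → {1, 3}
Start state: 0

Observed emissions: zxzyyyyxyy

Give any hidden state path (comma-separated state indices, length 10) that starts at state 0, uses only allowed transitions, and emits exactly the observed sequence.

0,1,0,2,2,2,3,1,3,3

  pos 0: z in {0}, choose 0; start
  pos 1: x in {1}, choose 1; 0->1 ok
  pos 2: z in {0}, choose 0; 1->0 ok
  pos 3: y in {2,3}, choose 2; 0->2 ok
  pos 4: y in {2,3}, choose 2; 2->2 ok
  pos 5: y in {2,3}, choose 2; 2->2 ok
  pos 6: y in {2,3}, choose 3; 2->3 ok
  pos 7: x in {1}, choose 1; 3->1 ok
  pos 8: y in {2,3}, choose 3; 1->3 ok
  pos 9: y in {2,3}, choose 3; 3->3 ok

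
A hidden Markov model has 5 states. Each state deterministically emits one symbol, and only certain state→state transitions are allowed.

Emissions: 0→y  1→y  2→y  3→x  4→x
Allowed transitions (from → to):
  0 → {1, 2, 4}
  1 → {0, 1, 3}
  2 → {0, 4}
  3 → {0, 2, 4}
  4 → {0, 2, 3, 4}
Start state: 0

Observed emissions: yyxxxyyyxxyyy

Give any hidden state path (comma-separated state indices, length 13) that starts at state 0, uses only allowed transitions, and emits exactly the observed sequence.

  t0 'y' -> {0,1,2}, take 0 (start)
  t1 'y' -> {0,1,2}, take 2 (0->2 ok)
  t2 'x' -> {3,4}, take 4 (2->4 ok)
  t3 'x' -> {3,4}, take 4 (4->4 ok)
  t4 'x' -> {3,4}, take 4 (4->4 ok)
  t5 'y' -> {0,1,2}, take 2 (4->2 ok)
  t6 'y' -> {0,1,2}, take 0 (2->0 ok)
  t7 'y' -> {0,1,2}, take 2 (0->2 ok)
  t8 'x' -> {3,4}, take 4 (2->4 ok)
  t9 'x' -> {3,4}, take 4 (4->4 ok)
  t10 'y' -> {0,1,2}, take 2 (4->2 ok)
  t11 'y' -> {0,1,2}, take 0 (2->0 ok)
  t12 'y' -> {0,1,2}, take 1 (0->1 ok)

0,2,4,4,4,2,0,2,4,4,2,0,1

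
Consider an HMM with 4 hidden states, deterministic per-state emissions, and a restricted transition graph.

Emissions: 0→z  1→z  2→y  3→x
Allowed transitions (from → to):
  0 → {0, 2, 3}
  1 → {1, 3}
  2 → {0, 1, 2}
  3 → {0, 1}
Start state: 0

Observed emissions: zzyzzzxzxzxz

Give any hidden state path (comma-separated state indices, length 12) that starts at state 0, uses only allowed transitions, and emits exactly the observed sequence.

  [0] z  {0,1}  => 0  start
  [1] z  {0,1}  => 0  0->0 ok
  [2] y  {2}  => 2  0->2 ok
  [3] z  {0,1}  => 1  2->1 ok
  [4] z  {0,1}  => 1  1->1 ok
  [5] z  {0,1}  => 1  1->1 ok
  [6] x  {3}  => 3  1->3 ok
  [7] z  {0,1}  => 0  3->0 ok
  [8] x  {3}  => 3  0->3 ok
  [9] z  {0,1}  => 1  3->1 ok
  [10] x  {3}  => 3  1->3 ok
  [11] z  {0,1}  => 1  3->1 ok

0,0,2,1,1,1,3,0,3,1,3,1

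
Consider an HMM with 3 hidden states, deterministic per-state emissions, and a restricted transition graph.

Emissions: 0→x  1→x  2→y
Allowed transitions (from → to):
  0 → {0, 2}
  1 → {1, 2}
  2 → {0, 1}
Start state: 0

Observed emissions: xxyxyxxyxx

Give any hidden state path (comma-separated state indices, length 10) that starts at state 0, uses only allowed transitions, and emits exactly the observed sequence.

0,0,2,1,2,1,1,2,0,0

  pos 0: x in {0,1}, choose 0; start
  pos 1: x in {0,1}, choose 0; 0->0 ok
  pos 2: y in {2}, choose 2; 0->2 ok
  pos 3: x in {0,1}, choose 1; 2->1 ok
  pos 4: y in {2}, choose 2; 1->2 ok
  pos 5: x in {0,1}, choose 1; 2->1 ok
  pos 6: x in {0,1}, choose 1; 1->1 ok
  pos 7: y in {2}, choose 2; 1->2 ok
  pos 8: x in {0,1}, choose 0; 2->0 ok
  pos 9: x in {0,1}, choose 0; 0->0 ok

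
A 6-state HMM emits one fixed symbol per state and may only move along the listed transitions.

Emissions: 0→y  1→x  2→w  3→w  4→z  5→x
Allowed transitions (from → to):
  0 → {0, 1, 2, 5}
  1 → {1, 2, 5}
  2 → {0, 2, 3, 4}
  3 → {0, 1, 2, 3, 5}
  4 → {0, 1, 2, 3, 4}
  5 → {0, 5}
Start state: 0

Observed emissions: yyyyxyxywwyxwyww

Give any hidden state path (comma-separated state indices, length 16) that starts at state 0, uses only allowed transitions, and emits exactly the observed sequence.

0,0,0,0,5,0,5,0,2,3,0,1,2,0,2,2

  t0 'y' -> {0}, take 0 (start)
  t1 'y' -> {0}, take 0 (0->0 ok)
  t2 'y' -> {0}, take 0 (0->0 ok)
  t3 'y' -> {0}, take 0 (0->0 ok)
  t4 'x' -> {1,5}, take 5 (0->5 ok)
  t5 'y' -> {0}, take 0 (5->0 ok)
  t6 'x' -> {1,5}, take 5 (0->5 ok)
  t7 'y' -> {0}, take 0 (5->0 ok)
  t8 'w' -> {2,3}, take 2 (0->2 ok)
  t9 'w' -> {2,3}, take 3 (2->3 ok)
  t10 'y' -> {0}, take 0 (3->0 ok)
  t11 'x' -> {1,5}, take 1 (0->1 ok)
  t12 'w' -> {2,3}, take 2 (1->2 ok)
  t13 'y' -> {0}, take 0 (2->0 ok)
  t14 'w' -> {2,3}, take 2 (0->2 ok)
  t15 'w' -> {2,3}, take 2 (2->2 ok)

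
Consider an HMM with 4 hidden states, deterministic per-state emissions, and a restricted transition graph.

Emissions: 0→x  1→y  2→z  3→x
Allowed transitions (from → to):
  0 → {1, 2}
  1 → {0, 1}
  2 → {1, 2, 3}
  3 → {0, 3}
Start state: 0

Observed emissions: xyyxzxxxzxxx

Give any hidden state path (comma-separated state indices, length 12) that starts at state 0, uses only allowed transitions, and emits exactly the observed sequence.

0,1,1,0,2,3,3,0,2,3,3,0

  t0 'x' -> {0,3}, take 0 (start)
  t1 'y' -> {1}, take 1 (0->1 ok)
  t2 'y' -> {1}, take 1 (1->1 ok)
  t3 'x' -> {0,3}, take 0 (1->0 ok)
  t4 'z' -> {2}, take 2 (0->2 ok)
  t5 'x' -> {0,3}, take 3 (2->3 ok)
  t6 'x' -> {0,3}, take 3 (3->3 ok)
  t7 'x' -> {0,3}, take 0 (3->0 ok)
  t8 'z' -> {2}, take 2 (0->2 ok)
  t9 'x' -> {0,3}, take 3 (2->3 ok)
  t10 'x' -> {0,3}, take 3 (3->3 ok)
  t11 'x' -> {0,3}, take 0 (3->0 ok)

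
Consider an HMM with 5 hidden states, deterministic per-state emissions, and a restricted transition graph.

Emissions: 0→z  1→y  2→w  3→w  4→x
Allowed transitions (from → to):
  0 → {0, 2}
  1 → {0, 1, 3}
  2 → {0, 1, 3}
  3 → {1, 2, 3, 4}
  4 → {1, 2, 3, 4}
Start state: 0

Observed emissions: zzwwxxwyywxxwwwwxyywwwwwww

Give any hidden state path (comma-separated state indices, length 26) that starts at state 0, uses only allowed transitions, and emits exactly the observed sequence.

  0: obs=z cand={0} pick 0 [start]
  1: obs=z cand={0} pick 0 [0->0 ok]
  2: obs=w cand={2,3} pick 2 [0->2 ok]
  3: obs=w cand={2,3} pick 3 [2->3 ok]
  4: obs=x cand={4} pick 4 [3->4 ok]
  5: obs=x cand={4} pick 4 [4->4 ok]
  6: obs=w cand={2,3} pick 2 [4->2 ok]
  7: obs=y cand={1} pick 1 [2->1 ok]
  8: obs=y cand={1} pick 1 [1->1 ok]
  9: obs=w cand={2,3} pick 3 [1->3 ok]
  10: obs=x cand={4} pick 4 [3->4 ok]
  11: obs=x cand={4} pick 4 [4->4 ok]
  12: obs=w cand={2,3} pick 3 [4->3 ok]
  13: obs=w cand={2,3} pick 3 [3->3 ok]
  14: obs=w cand={2,3} pick 3 [3->3 ok]
  15: obs=w cand={2,3} pick 3 [3->3 ok]
  16: obs=x cand={4} pick 4 [3->4 ok]
  17: obs=y cand={1} pick 1 [4->1 ok]
  18: obs=y cand={1} pick 1 [1->1 ok]
  19: obs=w cand={2,3} pick 3 [1->3 ok]
  20: obs=w cand={2,3} pick 2 [3->2 ok]
  21: obs=w cand={2,3} pick 3 [2->3 ok]
  22: obs=w cand={2,3} pick 2 [3->2 ok]
  23: obs=w cand={2,3} pick 3 [2->3 ok]
  24: obs=w cand={2,3} pick 2 [3->2 ok]
  25: obs=w cand={2,3} pick 3 [2->3 ok]

0,0,2,3,4,4,2,1,1,3,4,4,3,3,3,3,4,1,1,3,2,3,2,3,2,3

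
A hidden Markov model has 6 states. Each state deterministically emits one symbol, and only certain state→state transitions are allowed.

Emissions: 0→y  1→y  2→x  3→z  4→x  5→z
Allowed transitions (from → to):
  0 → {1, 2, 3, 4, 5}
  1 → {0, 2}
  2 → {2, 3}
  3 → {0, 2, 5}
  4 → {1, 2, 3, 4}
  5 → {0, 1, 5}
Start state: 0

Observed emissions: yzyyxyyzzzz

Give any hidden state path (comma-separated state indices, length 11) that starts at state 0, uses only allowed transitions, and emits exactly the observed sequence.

  pos 0: y in {0,1}, choose 0; start
  pos 1: z in {3,5}, choose 5; 0->5 ok
  pos 2: y in {0,1}, choose 1; 5->1 ok
  pos 3: y in {0,1}, choose 0; 1->0 ok
  pos 4: x in {2,4}, choose 4; 0->4 ok
  pos 5: y in {0,1}, choose 1; 4->1 ok
  pos 6: y in {0,1}, choose 0; 1->0 ok
  pos 7: z in {3,5}, choose 3; 0->3 ok
  pos 8: z in {3,5}, choose 5; 3->5 ok
  pos 9: z in {3,5}, choose 5; 5->5 ok
  pos 10: z in {3,5}, choose 5; 5->5 ok

0,5,1,0,4,1,0,3,5,5,5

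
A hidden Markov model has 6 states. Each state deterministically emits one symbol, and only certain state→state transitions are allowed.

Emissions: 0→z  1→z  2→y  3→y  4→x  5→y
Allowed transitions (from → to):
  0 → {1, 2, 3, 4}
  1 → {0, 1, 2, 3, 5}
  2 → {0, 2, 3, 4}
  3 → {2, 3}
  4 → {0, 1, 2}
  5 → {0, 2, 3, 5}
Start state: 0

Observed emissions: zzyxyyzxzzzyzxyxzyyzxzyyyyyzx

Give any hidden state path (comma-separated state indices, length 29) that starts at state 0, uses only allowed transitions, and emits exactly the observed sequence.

0,1,2,4,2,2,0,4,1,1,0,2,0,4,2,4,1,2,2,0,4,0,3,2,3,2,2,0,4

  [0] z  {0,1}  => 0  start
  [1] z  {0,1}  => 1  0->1 ok
  [2] y  {2,3,5}  => 2  1->2 ok
  [3] x  {4}  => 4  2->4 ok
  [4] y  {2,3,5}  => 2  4->2 ok
  [5] y  {2,3,5}  => 2  2->2 ok
  [6] z  {0,1}  => 0  2->0 ok
  [7] x  {4}  => 4  0->4 ok
  [8] z  {0,1}  => 1  4->1 ok
  [9] z  {0,1}  => 1  1->1 ok
  [10] z  {0,1}  => 0  1->0 ok
  [11] y  {2,3,5}  => 2  0->2 ok
  [12] z  {0,1}  => 0  2->0 ok
  [13] x  {4}  => 4  0->4 ok
  [14] y  {2,3,5}  => 2  4->2 ok
  [15] x  {4}  => 4  2->4 ok
  [16] z  {0,1}  => 1  4->1 ok
  [17] y  {2,3,5}  => 2  1->2 ok
  [18] y  {2,3,5}  => 2  2->2 ok
  [19] z  {0,1}  => 0  2->0 ok
  [20] x  {4}  => 4  0->4 ok
  [21] z  {0,1}  => 0  4->0 ok
  [22] y  {2,3,5}  => 3  0->3 ok
  [23] y  {2,3,5}  => 2  3->2 ok
  [24] y  {2,3,5}  => 3  2->3 ok
  [25] y  {2,3,5}  => 2  3->2 ok
  [26] y  {2,3,5}  => 2  2->2 ok
  [27] z  {0,1}  => 0  2->0 ok
  [28] x  {4}  => 4  0->4 ok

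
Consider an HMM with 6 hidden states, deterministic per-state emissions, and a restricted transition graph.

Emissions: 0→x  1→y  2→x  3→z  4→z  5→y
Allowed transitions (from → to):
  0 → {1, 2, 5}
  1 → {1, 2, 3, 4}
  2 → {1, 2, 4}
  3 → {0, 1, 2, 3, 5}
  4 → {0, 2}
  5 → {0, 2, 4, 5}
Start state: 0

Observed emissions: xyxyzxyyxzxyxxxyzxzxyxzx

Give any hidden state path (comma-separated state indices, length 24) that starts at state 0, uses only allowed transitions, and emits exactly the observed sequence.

0,5,0,1,3,0,5,5,2,4,0,1,2,2,2,1,4,2,4,2,1,2,4,2

  [0] x  {0,2}  => 0  start
  [1] y  {1,5}  => 5  0->5 ok
  [2] x  {0,2}  => 0  5->0 ok
  [3] y  {1,5}  => 1  0->1 ok
  [4] z  {3,4}  => 3  1->3 ok
  [5] x  {0,2}  => 0  3->0 ok
  [6] y  {1,5}  => 5  0->5 ok
  [7] y  {1,5}  => 5  5->5 ok
  [8] x  {0,2}  => 2  5->2 ok
  [9] z  {3,4}  => 4  2->4 ok
  [10] x  {0,2}  => 0  4->0 ok
  [11] y  {1,5}  => 1  0->1 ok
  [12] x  {0,2}  => 2  1->2 ok
  [13] x  {0,2}  => 2  2->2 ok
  [14] x  {0,2}  => 2  2->2 ok
  [15] y  {1,5}  => 1  2->1 ok
  [16] z  {3,4}  => 4  1->4 ok
  [17] x  {0,2}  => 2  4->2 ok
  [18] z  {3,4}  => 4  2->4 ok
  [19] x  {0,2}  => 2  4->2 ok
  [20] y  {1,5}  => 1  2->1 ok
  [21] x  {0,2}  => 2  1->2 ok
  [22] z  {3,4}  => 4  2->4 ok
  [23] x  {0,2}  => 2  4->2 ok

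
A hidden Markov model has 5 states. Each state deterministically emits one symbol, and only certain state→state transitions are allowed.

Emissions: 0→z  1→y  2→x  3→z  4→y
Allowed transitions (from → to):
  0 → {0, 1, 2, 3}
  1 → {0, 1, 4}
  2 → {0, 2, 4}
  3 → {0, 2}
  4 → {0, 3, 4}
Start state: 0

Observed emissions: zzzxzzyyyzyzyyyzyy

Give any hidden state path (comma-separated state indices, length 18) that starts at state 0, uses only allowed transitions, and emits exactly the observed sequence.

  t0 'z' -> {0,3}, take 0 (start)
  t1 'z' -> {0,3}, take 3 (0->3 ok)
  t2 'z' -> {0,3}, take 0 (3->0 ok)
  t3 'x' -> {2}, take 2 (0->2 ok)
  t4 'z' -> {0,3}, take 0 (2->0 ok)
  t5 'z' -> {0,3}, take 0 (0->0 ok)
  t6 'y' -> {1,4}, take 1 (0->1 ok)
  t7 'y' -> {1,4}, take 1 (1->1 ok)
  t8 'y' -> {1,4}, take 1 (1->1 ok)
  t9 'z' -> {0,3}, take 0 (1->0 ok)
  t10 'y' -> {1,4}, take 1 (0->1 ok)
  t11 'z' -> {0,3}, take 0 (1->0 ok)
  t12 'y' -> {1,4}, take 1 (0->1 ok)
  t13 'y' -> {1,4}, take 4 (1->4 ok)
  t14 'y' -> {1,4}, take 4 (4->4 ok)
  t15 'z' -> {0,3}, take 0 (4->0 ok)
  t16 'y' -> {1,4}, take 1 (0->1 ok)
  t17 'y' -> {1,4}, take 1 (1->1 ok)

0,3,0,2,0,0,1,1,1,0,1,0,1,4,4,0,1,1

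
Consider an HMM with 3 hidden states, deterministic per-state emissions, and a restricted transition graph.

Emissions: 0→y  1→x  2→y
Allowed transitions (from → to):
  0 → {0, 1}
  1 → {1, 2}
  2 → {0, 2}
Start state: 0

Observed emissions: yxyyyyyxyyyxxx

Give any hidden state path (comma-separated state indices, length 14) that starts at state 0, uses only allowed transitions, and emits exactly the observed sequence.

  t0 'y' -> {0,2}, take 0 (start)
  t1 'x' -> {1}, take 1 (0->1 ok)
  t2 'y' -> {0,2}, take 2 (1->2 ok)
  t3 'y' -> {0,2}, take 2 (2->2 ok)
  t4 'y' -> {0,2}, take 2 (2->2 ok)
  t5 'y' -> {0,2}, take 0 (2->0 ok)
  t6 'y' -> {0,2}, take 0 (0->0 ok)
  t7 'x' -> {1}, take 1 (0->1 ok)
  t8 'y' -> {0,2}, take 2 (1->2 ok)
  t9 'y' -> {0,2}, take 2 (2->2 ok)
  t10 'y' -> {0,2}, take 0 (2->0 ok)
  t11 'x' -> {1}, take 1 (0->1 ok)
  t12 'x' -> {1}, take 1 (1->1 ok)
  t13 'x' -> {1}, take 1 (1->1 ok)

0,1,2,2,2,0,0,1,2,2,0,1,1,1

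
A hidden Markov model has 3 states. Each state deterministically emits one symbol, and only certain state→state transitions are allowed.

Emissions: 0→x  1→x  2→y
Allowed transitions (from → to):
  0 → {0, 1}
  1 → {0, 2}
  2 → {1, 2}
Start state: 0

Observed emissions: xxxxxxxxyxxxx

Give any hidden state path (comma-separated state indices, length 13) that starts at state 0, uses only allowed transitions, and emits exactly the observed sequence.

0,1,0,1,0,1,0,1,2,1,0,1,0

  pos 0: x in {0,1}, choose 0; start
  pos 1: x in {0,1}, choose 1; 0->1 ok
  pos 2: x in {0,1}, choose 0; 1->0 ok
  pos 3: x in {0,1}, choose 1; 0->1 ok
  pos 4: x in {0,1}, choose 0; 1->0 ok
  pos 5: x in {0,1}, choose 1; 0->1 ok
  pos 6: x in {0,1}, choose 0; 1->0 ok
  pos 7: x in {0,1}, choose 1; 0->1 ok
  pos 8: y in {2}, choose 2; 1->2 ok
  pos 9: x in {0,1}, choose 1; 2->1 ok
  pos 10: x in {0,1}, choose 0; 1->0 ok
  pos 11: x in {0,1}, choose 1; 0->1 ok
  pos 12: x in {0,1}, choose 0; 1->0 ok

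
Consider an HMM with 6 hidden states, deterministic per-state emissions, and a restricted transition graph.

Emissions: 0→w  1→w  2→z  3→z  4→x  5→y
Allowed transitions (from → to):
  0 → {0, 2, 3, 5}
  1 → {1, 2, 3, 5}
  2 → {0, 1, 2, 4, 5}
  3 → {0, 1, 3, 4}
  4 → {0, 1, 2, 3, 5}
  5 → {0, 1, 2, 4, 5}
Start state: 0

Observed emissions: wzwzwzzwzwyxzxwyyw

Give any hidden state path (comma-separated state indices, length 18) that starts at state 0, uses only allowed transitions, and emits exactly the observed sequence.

  t0 'w' -> {0,1}, take 0 (start)
  t1 'z' -> {2,3}, take 3 (0->3 ok)
  t2 'w' -> {0,1}, take 0 (3->0 ok)
  t3 'z' -> {2,3}, take 3 (0->3 ok)
  t4 'w' -> {0,1}, take 0 (3->0 ok)
  t5 'z' -> {2,3}, take 3 (0->3 ok)
  t6 'z' -> {2,3}, take 3 (3->3 ok)
  t7 'w' -> {0,1}, take 1 (3->1 ok)
  t8 'z' -> {2,3}, take 2 (1->2 ok)
  t9 'w' -> {0,1}, take 0 (2->0 ok)
  t10 'y' -> {5}, take 5 (0->5 ok)
  t11 'x' -> {4}, take 4 (5->4 ok)
  t12 'z' -> {2,3}, take 2 (4->2 ok)
  t13 'x' -> {4}, take 4 (2->4 ok)
  t14 'w' -> {0,1}, take 0 (4->0 ok)
  t15 'y' -> {5}, take 5 (0->5 ok)
  t16 'y' -> {5}, take 5 (5->5 ok)
  t17 'w' -> {0,1}, take 1 (5->1 ok)

0,3,0,3,0,3,3,1,2,0,5,4,2,4,0,5,5,1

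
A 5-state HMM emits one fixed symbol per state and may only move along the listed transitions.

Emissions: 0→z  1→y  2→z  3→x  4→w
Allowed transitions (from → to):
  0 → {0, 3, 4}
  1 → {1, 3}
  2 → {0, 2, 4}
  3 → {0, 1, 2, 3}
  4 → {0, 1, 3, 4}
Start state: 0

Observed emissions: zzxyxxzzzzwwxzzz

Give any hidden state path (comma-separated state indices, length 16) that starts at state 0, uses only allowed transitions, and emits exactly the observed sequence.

  [0] z  {0,2}  => 0  start
  [1] z  {0,2}  => 0  0->0 ok
  [2] x  {3}  => 3  0->3 ok
  [3] y  {1}  => 1  3->1 ok
  [4] x  {3}  => 3  1->3 ok
  [5] x  {3}  => 3  3->3 ok
  [6] z  {0,2}  => 2  3->2 ok
  [7] z  {0,2}  => 2  2->2 ok
  [8] z  {0,2}  => 0  2->0 ok
  [9] z  {0,2}  => 0  0->0 ok
  [10] w  {4}  => 4  0->4 ok
  [11] w  {4}  => 4  4->4 ok
  [12] x  {3}  => 3  4->3 ok
  [13] z  {0,2}  => 2  3->2 ok
  [14] z  {0,2}  => 2  2->2 ok
  [15] z  {0,2}  => 2  2->2 ok

0,0,3,1,3,3,2,2,0,0,4,4,3,2,2,2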